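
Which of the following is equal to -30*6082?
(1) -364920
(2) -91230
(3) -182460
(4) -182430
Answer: 3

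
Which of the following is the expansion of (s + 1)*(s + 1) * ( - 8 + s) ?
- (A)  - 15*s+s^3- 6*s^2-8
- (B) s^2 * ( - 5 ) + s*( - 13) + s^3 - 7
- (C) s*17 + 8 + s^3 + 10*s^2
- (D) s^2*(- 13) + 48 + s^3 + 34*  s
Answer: A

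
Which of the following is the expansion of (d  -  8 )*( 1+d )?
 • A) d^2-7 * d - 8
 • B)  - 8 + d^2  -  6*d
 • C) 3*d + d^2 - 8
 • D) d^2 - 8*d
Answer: A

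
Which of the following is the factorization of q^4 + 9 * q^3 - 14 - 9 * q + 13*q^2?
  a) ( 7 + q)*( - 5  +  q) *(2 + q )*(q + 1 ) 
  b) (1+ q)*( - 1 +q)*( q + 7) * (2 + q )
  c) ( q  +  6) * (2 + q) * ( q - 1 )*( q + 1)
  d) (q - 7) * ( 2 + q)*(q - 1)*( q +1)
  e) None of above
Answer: b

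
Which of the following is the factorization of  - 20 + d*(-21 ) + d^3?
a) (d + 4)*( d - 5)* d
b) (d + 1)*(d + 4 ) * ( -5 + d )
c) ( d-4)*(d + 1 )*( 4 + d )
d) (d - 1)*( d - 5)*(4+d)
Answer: b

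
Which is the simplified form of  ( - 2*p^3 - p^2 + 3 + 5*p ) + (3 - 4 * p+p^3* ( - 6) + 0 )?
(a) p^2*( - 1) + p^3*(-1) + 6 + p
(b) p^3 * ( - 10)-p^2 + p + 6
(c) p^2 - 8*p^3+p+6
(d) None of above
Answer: d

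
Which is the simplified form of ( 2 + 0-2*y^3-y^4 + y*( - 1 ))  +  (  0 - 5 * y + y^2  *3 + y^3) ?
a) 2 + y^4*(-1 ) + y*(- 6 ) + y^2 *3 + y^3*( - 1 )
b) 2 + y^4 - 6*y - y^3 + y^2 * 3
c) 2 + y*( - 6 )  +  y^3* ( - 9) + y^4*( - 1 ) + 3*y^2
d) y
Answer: a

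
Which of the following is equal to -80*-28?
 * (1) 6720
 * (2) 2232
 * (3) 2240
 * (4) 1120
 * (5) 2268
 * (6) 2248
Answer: 3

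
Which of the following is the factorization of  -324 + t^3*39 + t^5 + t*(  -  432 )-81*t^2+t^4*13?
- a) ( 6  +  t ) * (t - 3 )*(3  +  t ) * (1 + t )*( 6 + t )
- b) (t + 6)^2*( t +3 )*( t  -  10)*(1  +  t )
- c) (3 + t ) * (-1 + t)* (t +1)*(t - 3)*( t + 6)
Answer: a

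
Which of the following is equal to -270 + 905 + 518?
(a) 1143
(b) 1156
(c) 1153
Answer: c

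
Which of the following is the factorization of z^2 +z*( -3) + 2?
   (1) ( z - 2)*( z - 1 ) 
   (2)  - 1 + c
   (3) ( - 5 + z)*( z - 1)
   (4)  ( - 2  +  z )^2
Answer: 1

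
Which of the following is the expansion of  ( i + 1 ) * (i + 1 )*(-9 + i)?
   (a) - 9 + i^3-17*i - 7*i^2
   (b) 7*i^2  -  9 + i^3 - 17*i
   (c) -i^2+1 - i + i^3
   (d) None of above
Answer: a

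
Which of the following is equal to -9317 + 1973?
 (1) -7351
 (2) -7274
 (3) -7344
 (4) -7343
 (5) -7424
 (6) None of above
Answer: 3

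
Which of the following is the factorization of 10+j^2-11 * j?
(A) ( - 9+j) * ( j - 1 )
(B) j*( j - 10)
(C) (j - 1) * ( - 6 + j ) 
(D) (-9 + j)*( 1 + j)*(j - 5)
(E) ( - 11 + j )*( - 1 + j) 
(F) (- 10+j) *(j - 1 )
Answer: F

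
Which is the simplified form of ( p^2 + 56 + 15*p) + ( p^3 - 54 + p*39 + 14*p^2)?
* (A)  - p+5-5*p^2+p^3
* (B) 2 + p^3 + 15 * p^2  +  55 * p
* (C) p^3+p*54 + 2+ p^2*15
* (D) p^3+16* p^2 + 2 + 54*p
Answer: C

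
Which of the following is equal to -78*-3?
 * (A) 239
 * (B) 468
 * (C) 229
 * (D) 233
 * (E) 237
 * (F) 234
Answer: F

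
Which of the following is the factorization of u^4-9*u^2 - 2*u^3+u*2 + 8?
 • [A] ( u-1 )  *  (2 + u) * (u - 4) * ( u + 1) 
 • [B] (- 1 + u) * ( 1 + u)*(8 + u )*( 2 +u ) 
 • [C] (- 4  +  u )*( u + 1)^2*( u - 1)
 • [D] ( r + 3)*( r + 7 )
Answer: A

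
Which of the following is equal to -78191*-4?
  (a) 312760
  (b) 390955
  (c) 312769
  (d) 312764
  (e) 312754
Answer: d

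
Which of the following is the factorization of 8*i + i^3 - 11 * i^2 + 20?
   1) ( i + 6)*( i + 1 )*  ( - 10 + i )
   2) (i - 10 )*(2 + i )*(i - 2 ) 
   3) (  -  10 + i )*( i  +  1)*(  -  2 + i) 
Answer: 3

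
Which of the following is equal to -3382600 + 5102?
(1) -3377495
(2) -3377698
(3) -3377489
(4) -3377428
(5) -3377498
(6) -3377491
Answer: 5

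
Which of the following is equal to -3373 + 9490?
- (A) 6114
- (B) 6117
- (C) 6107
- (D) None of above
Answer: B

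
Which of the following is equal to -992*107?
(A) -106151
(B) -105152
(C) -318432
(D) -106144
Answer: D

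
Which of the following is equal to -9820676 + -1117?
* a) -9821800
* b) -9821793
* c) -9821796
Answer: b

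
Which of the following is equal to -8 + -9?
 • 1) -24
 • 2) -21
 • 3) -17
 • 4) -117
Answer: 3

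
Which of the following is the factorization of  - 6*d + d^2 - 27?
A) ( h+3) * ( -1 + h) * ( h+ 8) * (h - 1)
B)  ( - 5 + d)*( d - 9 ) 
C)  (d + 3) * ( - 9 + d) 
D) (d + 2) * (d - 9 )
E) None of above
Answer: C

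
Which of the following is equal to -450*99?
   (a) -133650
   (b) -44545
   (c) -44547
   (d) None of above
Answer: d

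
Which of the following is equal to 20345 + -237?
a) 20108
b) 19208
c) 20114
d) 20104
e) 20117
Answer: a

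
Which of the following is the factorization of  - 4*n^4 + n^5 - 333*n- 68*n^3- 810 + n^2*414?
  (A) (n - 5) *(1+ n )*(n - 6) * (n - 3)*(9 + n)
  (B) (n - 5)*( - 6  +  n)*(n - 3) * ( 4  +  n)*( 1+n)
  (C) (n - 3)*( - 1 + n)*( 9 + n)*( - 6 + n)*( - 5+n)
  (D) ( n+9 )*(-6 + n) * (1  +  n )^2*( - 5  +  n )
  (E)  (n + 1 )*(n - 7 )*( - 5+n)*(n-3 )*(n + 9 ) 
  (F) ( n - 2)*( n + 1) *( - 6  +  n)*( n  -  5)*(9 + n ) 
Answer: A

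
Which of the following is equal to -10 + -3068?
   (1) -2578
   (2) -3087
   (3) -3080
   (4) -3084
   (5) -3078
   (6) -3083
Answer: 5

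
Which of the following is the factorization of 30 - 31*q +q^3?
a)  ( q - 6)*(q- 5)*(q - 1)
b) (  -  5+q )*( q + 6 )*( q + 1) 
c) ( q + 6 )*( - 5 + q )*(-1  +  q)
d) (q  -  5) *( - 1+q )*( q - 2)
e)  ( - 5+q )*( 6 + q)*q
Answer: c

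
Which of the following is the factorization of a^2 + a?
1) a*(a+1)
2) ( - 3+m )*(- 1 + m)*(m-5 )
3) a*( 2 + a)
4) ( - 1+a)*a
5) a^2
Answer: 1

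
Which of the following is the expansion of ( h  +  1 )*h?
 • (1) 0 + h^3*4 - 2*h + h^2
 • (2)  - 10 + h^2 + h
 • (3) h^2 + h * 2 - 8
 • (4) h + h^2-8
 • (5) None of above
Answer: 5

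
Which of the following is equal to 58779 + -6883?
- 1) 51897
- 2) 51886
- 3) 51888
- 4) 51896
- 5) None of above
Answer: 4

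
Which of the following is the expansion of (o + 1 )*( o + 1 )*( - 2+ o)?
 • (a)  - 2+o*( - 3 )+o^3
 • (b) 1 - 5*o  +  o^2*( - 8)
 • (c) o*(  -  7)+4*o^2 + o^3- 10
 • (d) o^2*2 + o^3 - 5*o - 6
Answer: a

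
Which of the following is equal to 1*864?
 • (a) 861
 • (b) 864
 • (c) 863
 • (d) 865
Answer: b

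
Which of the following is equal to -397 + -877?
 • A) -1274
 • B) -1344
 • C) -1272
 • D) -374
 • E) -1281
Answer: A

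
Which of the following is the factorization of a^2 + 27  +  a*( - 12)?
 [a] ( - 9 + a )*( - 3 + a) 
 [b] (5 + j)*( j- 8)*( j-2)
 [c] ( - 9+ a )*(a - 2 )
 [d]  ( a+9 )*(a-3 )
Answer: a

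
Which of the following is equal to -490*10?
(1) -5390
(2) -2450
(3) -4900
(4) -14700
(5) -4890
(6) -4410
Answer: 3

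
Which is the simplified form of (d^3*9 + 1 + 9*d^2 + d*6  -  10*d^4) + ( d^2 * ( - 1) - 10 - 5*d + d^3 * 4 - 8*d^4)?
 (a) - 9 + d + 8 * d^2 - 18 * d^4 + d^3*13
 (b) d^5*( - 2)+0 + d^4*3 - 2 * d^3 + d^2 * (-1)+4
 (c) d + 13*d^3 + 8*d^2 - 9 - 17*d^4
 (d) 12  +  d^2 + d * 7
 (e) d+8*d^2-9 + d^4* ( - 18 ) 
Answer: a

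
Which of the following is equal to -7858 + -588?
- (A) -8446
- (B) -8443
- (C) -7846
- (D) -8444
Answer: A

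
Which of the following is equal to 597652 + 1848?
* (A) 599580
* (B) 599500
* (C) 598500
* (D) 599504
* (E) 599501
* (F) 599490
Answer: B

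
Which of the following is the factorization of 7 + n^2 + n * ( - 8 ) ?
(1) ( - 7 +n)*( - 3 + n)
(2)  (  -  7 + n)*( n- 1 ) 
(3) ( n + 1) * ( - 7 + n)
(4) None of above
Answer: 2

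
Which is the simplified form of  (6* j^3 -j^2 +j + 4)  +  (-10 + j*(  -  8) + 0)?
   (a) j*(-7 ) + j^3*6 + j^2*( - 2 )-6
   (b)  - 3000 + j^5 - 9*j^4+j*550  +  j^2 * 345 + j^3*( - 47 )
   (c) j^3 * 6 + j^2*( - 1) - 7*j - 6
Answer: c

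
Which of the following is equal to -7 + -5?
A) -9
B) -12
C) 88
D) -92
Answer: B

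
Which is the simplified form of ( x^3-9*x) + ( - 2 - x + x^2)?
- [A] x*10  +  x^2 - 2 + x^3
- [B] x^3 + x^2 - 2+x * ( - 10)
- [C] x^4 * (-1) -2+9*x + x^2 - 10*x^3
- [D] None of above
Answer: B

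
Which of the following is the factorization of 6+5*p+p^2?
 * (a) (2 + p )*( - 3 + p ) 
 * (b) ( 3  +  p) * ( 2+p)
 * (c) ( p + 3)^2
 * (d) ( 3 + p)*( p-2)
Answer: b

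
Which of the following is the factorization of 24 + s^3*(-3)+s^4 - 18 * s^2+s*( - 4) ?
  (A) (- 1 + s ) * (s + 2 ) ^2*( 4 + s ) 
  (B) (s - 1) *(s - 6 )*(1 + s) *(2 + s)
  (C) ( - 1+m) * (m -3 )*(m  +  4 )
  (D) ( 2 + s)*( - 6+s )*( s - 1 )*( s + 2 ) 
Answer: D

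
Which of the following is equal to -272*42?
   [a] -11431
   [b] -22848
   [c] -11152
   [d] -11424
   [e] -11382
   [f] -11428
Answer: d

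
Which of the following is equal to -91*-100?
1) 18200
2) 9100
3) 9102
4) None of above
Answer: 2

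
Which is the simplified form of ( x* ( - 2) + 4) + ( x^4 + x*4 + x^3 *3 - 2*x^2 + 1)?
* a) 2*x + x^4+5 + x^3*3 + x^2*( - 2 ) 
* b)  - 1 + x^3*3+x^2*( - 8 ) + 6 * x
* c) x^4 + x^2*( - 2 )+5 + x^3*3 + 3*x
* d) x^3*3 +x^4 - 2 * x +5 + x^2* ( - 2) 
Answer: a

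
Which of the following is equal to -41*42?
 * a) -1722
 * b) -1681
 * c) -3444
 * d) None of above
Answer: a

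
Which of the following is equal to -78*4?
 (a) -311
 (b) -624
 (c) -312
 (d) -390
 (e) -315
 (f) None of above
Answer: c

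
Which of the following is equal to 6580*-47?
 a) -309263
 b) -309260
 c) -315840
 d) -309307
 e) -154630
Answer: b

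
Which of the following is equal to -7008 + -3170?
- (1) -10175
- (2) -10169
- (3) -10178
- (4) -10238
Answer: 3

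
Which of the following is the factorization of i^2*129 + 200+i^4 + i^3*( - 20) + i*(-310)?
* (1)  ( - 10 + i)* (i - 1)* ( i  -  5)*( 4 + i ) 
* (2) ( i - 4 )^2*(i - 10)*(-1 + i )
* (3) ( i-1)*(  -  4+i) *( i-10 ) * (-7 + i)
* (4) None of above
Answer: 4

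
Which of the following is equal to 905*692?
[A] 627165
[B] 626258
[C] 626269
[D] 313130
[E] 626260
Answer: E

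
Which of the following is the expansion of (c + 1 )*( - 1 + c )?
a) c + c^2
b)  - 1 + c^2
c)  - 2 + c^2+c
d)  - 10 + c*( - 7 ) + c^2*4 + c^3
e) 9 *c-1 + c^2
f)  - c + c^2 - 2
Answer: b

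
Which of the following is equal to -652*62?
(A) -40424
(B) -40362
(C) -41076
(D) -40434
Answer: A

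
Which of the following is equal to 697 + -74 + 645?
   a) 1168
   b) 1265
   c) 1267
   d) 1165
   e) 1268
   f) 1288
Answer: e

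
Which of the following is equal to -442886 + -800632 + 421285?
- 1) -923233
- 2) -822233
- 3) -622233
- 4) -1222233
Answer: 2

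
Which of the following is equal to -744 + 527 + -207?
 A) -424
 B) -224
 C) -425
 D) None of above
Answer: A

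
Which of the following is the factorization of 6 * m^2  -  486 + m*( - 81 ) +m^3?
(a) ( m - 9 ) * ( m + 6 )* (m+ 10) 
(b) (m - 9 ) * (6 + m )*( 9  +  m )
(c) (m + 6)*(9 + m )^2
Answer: b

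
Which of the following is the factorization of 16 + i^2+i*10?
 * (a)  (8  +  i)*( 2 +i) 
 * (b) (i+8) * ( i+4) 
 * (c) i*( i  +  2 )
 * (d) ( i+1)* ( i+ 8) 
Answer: a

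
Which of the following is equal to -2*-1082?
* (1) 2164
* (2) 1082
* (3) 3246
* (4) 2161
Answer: 1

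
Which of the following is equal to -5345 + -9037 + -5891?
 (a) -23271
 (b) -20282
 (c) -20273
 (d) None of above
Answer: c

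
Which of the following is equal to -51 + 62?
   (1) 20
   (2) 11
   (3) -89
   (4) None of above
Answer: 2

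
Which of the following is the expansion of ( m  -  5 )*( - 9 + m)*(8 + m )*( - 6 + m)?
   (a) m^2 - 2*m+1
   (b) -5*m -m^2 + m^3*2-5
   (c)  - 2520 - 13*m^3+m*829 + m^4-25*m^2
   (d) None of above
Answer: d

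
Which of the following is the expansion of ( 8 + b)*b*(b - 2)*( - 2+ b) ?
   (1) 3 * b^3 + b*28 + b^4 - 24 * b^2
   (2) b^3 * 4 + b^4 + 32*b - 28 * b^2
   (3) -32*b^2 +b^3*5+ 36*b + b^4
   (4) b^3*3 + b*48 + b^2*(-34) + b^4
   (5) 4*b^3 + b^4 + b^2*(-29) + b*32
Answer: 2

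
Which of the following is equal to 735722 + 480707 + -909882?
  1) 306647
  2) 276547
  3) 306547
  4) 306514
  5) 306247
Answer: 3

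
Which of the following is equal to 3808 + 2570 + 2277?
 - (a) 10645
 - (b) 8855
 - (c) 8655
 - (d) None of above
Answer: c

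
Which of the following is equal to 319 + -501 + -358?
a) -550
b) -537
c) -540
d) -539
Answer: c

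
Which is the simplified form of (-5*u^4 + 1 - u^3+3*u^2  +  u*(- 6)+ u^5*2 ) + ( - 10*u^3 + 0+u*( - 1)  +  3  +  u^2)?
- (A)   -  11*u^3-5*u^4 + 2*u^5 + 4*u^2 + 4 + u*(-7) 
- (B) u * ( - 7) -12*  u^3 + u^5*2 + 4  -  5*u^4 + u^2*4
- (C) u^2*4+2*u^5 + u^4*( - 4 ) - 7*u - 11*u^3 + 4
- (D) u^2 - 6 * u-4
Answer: A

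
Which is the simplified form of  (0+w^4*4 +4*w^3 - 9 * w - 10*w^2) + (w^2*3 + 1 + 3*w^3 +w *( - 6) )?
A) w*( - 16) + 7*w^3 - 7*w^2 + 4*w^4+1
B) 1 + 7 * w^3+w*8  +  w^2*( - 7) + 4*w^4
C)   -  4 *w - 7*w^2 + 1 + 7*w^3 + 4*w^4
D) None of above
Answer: D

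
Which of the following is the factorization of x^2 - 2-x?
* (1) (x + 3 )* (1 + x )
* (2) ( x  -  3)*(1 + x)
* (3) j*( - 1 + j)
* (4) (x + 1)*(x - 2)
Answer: 4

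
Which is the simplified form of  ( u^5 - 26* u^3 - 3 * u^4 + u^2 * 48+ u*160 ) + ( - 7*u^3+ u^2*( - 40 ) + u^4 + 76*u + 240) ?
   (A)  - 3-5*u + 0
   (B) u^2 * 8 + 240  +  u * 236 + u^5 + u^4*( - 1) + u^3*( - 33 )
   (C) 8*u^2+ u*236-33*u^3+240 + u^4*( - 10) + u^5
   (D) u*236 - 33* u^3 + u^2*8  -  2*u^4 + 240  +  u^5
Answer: D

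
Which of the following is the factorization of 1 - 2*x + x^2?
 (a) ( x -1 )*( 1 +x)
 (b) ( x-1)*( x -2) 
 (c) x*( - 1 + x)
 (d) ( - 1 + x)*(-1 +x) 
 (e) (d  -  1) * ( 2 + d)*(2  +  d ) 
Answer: d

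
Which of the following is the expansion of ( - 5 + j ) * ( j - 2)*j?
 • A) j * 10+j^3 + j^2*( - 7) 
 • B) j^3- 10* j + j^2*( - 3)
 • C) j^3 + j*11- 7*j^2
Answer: A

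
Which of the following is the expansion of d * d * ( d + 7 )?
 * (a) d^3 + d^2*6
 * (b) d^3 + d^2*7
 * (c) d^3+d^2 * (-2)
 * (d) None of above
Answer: b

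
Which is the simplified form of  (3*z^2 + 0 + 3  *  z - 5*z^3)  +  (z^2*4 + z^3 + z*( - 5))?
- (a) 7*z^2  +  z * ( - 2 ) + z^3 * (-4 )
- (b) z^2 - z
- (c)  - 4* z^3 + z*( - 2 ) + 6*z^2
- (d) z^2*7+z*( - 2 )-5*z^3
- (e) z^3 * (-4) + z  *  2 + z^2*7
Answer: a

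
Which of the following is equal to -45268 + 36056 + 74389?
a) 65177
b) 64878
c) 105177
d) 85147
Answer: a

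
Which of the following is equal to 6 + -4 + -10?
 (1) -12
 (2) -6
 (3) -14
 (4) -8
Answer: 4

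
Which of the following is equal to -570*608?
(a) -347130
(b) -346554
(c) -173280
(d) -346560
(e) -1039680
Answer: d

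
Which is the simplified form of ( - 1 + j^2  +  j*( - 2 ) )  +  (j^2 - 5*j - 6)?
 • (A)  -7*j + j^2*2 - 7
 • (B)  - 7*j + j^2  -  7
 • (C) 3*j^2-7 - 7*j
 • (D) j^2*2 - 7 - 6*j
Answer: A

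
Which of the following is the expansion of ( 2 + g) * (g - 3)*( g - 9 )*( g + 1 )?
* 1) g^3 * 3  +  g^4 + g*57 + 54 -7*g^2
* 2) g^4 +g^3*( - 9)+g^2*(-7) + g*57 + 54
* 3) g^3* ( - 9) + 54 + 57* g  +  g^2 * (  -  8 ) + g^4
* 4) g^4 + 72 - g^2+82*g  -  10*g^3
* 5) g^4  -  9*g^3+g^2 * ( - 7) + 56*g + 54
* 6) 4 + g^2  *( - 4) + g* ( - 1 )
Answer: 2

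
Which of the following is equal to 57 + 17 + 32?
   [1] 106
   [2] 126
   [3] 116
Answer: 1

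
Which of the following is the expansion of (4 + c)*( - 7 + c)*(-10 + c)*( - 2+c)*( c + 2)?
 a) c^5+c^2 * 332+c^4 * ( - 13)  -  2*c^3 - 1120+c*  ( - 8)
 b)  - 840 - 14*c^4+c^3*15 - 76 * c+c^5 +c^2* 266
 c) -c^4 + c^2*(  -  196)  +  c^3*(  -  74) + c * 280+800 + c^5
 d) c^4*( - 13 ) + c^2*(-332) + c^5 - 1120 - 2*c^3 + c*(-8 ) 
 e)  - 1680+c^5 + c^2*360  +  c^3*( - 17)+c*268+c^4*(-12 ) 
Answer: a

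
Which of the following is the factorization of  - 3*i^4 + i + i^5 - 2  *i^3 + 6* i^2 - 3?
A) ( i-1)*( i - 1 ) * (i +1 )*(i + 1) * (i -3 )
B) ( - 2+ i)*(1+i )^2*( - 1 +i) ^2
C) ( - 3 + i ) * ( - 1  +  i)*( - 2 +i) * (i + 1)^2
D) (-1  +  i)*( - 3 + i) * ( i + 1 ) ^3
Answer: A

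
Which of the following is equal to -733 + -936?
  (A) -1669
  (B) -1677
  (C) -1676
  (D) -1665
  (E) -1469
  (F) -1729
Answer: A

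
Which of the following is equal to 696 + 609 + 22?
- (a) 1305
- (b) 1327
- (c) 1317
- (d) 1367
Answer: b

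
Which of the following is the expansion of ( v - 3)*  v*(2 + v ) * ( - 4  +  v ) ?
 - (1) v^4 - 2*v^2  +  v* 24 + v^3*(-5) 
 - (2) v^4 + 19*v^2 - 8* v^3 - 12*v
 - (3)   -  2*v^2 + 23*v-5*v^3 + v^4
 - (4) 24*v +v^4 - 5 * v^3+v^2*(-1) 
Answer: 1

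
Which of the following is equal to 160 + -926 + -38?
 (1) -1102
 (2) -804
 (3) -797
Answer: 2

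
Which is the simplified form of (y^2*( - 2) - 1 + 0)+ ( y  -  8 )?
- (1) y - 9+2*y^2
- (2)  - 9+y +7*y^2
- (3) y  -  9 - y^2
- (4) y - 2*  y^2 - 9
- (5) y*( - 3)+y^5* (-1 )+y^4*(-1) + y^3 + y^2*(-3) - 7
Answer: 4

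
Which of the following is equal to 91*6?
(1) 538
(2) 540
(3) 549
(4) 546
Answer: 4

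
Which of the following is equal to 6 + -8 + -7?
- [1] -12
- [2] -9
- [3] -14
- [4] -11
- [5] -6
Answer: 2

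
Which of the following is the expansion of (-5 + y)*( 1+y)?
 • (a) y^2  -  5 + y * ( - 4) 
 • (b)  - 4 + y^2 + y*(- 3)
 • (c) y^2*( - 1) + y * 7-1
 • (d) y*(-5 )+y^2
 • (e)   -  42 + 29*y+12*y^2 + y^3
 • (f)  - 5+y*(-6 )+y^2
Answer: a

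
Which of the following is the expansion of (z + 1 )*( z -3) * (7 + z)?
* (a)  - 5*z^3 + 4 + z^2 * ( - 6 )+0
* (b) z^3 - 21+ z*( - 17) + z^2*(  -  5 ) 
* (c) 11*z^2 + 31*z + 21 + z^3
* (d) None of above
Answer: d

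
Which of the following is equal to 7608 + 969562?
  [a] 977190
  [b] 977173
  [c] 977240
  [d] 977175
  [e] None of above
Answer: e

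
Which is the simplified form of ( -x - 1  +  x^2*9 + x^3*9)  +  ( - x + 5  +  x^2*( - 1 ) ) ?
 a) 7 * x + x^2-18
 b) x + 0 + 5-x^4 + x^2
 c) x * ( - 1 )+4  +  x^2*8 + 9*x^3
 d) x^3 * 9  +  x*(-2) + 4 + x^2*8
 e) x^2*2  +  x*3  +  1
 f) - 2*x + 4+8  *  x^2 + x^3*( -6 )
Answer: d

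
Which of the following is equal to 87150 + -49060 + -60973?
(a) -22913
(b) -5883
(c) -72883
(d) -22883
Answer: d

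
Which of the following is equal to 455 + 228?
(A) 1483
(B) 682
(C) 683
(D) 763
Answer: C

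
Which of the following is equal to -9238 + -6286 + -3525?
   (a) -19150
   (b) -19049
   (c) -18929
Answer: b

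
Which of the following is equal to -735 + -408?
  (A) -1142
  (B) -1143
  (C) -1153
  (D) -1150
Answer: B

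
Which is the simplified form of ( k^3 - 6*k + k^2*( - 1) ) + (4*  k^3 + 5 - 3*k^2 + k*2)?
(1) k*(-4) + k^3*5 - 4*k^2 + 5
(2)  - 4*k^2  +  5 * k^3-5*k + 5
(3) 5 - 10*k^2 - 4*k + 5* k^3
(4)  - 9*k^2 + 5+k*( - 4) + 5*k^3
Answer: 1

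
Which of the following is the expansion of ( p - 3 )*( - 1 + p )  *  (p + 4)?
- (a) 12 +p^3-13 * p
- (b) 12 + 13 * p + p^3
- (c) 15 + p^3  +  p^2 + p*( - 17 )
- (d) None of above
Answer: a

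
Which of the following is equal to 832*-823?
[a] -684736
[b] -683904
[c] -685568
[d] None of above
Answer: a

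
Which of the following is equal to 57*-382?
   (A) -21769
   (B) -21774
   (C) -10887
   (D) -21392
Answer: B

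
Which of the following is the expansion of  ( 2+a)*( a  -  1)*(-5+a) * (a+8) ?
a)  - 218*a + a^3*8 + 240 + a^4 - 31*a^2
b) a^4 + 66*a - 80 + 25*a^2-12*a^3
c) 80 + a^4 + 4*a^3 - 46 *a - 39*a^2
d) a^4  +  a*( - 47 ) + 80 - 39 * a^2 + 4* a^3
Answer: c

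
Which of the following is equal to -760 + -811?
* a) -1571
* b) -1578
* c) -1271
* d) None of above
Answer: a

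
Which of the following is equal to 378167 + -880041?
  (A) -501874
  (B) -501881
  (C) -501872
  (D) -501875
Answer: A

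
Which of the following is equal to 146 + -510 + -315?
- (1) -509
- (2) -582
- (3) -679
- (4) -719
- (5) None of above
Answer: 3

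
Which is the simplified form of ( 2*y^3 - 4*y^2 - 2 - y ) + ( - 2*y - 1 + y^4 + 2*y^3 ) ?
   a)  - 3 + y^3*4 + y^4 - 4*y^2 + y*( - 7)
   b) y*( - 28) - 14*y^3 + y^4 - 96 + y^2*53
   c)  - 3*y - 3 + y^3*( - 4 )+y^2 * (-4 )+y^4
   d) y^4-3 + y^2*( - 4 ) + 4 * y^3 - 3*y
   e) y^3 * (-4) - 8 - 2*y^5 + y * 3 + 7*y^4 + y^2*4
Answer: d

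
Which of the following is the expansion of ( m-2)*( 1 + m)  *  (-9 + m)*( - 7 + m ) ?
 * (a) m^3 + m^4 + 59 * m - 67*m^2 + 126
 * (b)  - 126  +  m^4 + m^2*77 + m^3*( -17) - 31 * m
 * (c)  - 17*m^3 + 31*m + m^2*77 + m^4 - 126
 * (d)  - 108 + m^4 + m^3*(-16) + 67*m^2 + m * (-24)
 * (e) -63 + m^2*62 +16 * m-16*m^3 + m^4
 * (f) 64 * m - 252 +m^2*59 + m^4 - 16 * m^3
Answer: b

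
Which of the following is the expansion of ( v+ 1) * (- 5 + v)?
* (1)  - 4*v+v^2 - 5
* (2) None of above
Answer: 1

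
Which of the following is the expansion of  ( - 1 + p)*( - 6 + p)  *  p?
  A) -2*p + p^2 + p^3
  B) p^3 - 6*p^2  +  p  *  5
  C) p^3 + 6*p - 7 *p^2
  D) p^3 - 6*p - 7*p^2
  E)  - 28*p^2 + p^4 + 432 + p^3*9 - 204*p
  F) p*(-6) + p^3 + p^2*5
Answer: C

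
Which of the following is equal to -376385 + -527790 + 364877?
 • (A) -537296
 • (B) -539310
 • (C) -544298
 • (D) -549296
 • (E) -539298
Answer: E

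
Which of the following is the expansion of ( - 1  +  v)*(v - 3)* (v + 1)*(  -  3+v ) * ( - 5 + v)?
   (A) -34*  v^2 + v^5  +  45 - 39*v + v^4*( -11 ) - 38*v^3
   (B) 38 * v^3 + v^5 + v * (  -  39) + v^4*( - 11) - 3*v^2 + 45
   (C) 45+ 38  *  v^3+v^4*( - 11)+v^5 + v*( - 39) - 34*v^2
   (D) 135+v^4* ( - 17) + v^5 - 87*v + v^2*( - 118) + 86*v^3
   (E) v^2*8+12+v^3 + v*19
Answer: C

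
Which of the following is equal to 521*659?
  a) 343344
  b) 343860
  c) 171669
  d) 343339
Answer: d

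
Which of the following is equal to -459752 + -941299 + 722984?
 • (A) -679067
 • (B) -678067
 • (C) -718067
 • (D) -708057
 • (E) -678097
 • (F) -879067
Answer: B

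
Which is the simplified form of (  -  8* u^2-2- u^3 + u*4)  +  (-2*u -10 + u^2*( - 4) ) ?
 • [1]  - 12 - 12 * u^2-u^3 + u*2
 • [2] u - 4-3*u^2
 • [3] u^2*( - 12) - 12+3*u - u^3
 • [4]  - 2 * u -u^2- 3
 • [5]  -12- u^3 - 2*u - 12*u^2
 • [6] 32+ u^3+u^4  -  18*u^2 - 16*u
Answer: 1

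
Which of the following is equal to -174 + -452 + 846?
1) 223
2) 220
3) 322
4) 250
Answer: 2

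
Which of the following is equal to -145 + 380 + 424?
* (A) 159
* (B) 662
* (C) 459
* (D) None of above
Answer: D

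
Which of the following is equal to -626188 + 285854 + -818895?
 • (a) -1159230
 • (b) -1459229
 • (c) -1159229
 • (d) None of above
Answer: c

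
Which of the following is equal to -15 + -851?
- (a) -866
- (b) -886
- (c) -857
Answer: a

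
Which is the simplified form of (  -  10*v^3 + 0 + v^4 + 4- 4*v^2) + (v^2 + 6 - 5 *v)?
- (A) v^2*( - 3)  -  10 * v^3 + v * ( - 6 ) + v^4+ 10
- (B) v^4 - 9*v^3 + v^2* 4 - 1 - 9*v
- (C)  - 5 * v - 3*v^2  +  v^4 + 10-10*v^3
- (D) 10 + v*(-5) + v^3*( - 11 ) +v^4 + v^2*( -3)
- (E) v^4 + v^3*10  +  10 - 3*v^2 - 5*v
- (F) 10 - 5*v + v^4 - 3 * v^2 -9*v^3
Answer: C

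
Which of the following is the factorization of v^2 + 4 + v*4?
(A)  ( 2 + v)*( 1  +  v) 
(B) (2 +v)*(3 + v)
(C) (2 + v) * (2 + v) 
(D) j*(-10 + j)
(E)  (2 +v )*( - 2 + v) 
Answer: C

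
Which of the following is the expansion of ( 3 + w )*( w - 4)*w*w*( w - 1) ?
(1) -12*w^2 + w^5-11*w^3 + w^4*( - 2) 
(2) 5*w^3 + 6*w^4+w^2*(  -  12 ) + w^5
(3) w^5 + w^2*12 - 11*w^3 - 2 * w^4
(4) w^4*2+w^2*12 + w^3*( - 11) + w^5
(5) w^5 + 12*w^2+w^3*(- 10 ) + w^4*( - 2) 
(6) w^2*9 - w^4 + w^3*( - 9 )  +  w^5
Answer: 3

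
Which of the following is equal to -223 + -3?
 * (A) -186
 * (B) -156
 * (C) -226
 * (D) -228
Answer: C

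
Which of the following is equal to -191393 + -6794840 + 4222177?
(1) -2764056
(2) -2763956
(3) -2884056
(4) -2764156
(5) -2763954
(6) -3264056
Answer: 1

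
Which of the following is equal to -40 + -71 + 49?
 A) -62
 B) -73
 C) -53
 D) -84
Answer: A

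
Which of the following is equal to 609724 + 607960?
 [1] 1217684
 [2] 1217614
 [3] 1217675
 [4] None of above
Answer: 1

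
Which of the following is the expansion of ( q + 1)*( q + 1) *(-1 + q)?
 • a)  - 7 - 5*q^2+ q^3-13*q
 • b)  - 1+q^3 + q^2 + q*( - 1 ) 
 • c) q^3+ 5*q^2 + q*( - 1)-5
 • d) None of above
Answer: b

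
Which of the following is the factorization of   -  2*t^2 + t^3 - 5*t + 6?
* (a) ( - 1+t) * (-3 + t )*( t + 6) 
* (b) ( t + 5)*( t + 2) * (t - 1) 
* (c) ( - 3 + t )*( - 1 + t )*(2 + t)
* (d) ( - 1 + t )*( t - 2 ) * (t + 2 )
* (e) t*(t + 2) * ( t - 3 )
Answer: c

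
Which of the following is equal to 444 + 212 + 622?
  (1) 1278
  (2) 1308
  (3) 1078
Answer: 1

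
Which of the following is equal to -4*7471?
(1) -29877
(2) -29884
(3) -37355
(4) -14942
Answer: 2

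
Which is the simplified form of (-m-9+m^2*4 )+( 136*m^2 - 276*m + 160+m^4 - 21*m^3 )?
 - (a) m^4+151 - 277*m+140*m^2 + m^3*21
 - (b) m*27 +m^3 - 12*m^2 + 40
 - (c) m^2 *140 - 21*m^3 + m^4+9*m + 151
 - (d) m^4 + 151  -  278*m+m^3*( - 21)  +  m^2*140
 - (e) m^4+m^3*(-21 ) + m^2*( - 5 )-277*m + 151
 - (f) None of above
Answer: f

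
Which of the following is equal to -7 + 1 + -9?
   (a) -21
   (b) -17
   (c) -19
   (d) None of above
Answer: d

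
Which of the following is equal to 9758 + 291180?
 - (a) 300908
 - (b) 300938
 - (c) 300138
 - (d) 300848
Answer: b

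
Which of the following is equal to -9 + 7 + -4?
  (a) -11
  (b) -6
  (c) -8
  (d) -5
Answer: b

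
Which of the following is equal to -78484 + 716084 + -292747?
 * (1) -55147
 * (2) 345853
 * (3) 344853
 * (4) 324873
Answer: 3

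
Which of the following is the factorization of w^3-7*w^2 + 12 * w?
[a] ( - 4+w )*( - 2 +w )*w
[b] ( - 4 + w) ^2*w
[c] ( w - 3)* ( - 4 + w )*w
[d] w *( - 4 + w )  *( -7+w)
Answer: c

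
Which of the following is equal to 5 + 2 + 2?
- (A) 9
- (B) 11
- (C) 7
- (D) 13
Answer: A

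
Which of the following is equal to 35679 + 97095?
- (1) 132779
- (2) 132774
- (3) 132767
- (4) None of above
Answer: 2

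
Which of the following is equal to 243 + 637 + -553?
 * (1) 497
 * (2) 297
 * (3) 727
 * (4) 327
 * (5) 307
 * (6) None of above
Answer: 4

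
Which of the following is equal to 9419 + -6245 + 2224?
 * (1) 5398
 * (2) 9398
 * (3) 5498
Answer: 1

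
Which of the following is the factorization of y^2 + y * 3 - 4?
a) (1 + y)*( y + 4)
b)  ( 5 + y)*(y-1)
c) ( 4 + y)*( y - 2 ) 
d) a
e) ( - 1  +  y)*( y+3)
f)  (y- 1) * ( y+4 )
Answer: f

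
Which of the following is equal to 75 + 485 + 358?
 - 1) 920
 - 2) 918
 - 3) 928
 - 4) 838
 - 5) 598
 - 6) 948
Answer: 2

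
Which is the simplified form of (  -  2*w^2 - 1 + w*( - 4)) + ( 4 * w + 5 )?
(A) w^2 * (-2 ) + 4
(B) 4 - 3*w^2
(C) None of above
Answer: A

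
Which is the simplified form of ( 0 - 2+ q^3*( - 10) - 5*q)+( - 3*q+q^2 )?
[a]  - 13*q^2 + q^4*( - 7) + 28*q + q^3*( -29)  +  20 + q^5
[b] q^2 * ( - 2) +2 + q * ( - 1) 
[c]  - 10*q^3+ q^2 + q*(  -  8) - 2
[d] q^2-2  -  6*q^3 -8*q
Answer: c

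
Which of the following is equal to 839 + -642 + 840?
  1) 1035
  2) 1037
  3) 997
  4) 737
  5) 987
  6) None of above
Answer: 2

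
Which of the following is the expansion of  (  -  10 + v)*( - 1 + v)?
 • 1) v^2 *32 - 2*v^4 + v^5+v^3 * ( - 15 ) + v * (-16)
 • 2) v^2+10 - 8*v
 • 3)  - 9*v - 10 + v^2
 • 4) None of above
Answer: 4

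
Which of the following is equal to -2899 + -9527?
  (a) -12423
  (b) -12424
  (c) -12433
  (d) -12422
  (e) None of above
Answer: e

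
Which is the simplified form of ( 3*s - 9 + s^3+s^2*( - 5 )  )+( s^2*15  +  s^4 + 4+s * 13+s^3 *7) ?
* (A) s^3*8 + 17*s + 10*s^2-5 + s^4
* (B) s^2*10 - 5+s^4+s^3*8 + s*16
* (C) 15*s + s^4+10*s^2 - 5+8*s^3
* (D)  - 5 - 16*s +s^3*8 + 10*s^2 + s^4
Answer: B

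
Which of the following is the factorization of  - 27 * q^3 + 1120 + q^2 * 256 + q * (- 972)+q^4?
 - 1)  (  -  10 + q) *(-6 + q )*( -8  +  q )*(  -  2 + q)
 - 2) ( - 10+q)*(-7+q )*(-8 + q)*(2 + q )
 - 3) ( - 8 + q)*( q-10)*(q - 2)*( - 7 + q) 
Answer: 3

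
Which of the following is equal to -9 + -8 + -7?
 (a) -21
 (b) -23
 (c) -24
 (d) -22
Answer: c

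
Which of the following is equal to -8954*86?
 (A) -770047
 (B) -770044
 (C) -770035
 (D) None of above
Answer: B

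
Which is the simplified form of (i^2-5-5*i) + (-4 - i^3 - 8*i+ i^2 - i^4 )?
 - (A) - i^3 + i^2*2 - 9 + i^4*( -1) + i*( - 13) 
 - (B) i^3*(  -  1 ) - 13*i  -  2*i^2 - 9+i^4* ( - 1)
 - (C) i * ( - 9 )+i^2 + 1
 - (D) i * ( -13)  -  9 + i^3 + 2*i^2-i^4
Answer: A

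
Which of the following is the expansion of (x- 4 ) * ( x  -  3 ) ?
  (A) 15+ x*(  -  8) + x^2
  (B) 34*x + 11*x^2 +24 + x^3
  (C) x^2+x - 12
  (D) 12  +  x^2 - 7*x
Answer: D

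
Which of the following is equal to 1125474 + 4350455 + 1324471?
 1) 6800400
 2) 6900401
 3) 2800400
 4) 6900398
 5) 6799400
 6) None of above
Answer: 1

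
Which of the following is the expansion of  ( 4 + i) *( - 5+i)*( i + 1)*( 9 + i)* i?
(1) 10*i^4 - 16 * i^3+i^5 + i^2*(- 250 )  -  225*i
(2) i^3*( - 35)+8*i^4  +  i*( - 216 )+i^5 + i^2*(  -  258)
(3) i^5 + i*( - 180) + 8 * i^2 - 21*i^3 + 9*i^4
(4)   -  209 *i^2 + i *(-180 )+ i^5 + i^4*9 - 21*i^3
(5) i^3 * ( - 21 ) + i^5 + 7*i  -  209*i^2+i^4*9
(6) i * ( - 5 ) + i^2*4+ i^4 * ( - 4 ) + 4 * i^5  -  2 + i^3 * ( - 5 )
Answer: 4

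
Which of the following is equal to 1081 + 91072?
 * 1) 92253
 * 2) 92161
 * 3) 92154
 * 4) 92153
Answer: 4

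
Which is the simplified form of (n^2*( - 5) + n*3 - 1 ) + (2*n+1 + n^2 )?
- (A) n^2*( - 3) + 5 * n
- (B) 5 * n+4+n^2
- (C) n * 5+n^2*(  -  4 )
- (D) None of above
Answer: C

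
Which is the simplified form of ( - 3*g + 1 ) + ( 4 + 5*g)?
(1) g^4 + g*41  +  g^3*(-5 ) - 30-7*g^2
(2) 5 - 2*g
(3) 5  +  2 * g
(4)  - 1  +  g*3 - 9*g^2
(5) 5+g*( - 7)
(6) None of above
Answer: 3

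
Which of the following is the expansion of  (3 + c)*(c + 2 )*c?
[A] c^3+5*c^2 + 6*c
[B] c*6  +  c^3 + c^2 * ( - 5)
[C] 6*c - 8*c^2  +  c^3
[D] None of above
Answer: A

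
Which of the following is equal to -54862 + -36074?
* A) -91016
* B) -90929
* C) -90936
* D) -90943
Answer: C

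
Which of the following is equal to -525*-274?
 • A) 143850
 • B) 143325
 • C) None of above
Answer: A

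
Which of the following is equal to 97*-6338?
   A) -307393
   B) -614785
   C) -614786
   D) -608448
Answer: C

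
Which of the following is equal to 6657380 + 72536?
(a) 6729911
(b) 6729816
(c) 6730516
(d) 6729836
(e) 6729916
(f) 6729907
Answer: e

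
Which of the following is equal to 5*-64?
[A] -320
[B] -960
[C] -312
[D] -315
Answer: A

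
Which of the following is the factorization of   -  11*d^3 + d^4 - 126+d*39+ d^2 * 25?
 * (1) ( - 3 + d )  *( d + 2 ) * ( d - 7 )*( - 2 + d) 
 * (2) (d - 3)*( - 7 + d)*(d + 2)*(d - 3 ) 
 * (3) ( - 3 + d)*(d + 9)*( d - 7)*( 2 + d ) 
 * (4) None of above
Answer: 2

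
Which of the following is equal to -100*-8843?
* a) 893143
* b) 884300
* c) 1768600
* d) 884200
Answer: b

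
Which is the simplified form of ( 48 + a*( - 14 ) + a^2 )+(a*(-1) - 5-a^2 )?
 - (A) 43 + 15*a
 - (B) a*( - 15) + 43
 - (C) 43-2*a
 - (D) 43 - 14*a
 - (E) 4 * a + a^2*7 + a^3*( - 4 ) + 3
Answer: B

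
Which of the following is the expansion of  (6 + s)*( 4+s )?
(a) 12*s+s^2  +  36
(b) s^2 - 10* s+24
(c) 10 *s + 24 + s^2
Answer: c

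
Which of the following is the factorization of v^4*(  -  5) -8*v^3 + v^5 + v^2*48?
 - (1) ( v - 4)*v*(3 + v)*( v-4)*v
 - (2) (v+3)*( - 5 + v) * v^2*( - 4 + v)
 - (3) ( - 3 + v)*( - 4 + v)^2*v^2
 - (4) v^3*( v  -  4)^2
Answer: 1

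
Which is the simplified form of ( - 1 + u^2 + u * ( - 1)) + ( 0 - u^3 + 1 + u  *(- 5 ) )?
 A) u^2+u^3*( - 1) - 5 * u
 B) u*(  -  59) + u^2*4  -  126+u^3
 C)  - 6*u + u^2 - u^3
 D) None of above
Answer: C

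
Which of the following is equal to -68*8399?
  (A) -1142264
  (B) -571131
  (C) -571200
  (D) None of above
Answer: D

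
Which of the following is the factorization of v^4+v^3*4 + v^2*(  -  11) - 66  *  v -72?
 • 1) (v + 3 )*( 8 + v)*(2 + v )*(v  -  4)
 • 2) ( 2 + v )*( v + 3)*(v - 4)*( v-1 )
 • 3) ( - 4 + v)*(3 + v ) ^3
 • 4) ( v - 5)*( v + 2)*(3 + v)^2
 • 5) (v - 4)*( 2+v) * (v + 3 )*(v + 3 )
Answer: 5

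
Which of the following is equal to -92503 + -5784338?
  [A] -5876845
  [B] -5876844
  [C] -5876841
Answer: C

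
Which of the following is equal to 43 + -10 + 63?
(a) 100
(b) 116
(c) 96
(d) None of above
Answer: c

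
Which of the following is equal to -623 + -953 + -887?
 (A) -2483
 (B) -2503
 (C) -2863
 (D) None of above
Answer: D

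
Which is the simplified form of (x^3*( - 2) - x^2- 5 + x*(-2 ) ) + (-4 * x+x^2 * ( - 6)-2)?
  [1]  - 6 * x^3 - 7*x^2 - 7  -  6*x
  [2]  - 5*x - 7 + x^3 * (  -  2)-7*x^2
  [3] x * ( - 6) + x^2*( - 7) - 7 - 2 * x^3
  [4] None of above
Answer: 3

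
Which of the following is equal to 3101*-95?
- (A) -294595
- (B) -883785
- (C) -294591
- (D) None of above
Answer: A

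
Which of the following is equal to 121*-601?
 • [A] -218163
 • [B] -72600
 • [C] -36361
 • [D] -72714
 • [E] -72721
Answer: E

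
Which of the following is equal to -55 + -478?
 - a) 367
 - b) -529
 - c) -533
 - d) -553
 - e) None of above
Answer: c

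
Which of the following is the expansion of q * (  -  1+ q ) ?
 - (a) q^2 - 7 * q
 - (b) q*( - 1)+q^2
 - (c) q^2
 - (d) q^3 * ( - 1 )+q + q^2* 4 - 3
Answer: b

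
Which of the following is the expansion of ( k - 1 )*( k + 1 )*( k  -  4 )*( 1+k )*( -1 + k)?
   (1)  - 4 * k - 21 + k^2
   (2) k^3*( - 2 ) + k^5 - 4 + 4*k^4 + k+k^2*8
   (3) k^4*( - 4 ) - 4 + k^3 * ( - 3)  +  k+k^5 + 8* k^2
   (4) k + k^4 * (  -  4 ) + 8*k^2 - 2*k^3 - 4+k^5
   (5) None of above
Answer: 4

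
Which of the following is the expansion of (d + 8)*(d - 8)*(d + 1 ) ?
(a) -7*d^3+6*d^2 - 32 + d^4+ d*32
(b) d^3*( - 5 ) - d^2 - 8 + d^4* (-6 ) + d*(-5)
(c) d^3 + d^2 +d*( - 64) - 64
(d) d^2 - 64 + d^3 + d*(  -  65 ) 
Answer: c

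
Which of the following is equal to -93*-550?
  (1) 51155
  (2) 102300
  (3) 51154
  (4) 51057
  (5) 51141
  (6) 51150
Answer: 6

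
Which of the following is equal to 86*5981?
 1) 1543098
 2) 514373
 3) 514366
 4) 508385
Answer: 3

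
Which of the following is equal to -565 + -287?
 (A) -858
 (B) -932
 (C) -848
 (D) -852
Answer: D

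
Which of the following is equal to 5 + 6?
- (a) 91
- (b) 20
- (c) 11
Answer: c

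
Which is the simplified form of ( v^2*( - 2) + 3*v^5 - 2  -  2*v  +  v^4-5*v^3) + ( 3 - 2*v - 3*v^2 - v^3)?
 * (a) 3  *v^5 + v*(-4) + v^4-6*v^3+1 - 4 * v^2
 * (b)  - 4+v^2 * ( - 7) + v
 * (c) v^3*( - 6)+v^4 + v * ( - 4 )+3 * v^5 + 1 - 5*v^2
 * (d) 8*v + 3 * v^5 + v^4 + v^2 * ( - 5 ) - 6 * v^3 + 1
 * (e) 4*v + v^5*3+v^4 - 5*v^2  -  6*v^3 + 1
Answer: c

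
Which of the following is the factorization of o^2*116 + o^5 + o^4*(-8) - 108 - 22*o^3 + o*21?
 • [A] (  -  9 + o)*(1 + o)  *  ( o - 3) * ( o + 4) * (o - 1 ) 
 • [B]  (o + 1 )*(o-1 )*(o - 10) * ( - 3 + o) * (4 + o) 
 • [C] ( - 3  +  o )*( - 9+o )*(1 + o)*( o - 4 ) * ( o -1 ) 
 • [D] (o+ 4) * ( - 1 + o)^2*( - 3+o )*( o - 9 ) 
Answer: A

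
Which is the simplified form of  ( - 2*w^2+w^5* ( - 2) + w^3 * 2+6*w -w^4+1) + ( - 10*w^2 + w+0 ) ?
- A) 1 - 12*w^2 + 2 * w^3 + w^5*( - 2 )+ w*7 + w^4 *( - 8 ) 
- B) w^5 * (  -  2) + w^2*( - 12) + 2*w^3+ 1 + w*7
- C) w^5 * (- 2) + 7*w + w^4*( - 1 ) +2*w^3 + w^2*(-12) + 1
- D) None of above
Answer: C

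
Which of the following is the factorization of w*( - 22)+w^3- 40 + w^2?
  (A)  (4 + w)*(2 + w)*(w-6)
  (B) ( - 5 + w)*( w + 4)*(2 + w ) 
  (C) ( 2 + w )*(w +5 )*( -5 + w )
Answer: B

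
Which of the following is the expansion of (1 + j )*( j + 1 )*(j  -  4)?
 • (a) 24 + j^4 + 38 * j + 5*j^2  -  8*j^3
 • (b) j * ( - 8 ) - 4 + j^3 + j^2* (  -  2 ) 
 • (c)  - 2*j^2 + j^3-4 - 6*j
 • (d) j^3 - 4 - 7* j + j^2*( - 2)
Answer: d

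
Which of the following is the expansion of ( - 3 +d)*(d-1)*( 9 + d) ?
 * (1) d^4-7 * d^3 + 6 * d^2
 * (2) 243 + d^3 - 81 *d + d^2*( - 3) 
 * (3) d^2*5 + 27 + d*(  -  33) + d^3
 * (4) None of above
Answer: 3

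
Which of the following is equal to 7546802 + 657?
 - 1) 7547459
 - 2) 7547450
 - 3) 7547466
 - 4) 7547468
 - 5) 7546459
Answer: 1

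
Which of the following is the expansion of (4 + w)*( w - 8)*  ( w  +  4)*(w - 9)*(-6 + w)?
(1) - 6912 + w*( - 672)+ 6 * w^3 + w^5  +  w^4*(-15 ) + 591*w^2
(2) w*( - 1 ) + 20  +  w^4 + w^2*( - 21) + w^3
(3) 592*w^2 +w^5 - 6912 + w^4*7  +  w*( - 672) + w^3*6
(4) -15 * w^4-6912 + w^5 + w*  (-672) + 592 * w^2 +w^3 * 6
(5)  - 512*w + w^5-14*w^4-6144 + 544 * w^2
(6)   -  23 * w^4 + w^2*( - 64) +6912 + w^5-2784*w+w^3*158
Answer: 4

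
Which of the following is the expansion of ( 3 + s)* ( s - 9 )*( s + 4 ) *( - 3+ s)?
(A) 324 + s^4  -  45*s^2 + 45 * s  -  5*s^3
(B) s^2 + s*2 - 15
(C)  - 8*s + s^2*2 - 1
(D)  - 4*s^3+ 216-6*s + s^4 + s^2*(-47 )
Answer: A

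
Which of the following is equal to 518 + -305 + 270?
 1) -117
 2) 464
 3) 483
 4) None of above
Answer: 3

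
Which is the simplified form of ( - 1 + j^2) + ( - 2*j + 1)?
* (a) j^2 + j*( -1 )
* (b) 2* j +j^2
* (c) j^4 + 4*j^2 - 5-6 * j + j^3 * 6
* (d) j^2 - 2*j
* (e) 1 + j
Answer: d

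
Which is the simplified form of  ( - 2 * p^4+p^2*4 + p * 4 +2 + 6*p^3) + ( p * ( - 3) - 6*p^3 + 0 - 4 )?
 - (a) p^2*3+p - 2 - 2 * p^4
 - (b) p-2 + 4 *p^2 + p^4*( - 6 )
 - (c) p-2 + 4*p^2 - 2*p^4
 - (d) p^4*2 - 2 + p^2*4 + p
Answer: c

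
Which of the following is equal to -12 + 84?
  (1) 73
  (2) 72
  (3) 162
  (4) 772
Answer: 2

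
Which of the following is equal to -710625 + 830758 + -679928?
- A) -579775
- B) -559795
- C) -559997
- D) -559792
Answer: B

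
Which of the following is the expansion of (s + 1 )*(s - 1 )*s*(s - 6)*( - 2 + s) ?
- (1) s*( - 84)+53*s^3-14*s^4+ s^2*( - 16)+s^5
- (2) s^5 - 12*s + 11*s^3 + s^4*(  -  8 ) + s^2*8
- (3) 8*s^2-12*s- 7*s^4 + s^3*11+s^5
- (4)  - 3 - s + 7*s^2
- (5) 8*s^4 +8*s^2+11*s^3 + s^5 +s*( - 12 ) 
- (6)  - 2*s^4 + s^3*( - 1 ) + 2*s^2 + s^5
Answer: 2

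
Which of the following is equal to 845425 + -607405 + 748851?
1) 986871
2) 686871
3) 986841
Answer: 1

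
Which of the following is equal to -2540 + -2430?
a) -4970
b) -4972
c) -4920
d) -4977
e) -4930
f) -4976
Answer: a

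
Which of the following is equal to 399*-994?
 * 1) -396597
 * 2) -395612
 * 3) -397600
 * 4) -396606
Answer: 4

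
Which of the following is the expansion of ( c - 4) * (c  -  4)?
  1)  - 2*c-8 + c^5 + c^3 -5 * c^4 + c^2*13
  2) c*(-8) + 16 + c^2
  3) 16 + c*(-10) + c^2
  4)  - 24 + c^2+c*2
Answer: 2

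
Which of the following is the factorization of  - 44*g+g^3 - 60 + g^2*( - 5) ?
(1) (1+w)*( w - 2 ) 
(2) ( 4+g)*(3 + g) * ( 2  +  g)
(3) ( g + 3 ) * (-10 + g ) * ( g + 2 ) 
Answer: 3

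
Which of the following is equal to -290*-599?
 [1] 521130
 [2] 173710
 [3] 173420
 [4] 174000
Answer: 2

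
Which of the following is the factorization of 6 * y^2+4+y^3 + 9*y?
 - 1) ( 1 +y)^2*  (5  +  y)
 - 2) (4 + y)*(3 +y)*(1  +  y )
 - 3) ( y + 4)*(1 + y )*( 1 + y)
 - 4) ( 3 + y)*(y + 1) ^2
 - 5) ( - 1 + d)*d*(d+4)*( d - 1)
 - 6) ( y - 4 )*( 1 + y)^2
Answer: 3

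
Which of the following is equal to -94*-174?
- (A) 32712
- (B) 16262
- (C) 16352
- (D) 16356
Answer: D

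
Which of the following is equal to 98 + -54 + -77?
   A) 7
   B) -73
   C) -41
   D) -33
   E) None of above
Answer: D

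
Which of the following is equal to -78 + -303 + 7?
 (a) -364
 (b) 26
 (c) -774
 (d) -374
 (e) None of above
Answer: d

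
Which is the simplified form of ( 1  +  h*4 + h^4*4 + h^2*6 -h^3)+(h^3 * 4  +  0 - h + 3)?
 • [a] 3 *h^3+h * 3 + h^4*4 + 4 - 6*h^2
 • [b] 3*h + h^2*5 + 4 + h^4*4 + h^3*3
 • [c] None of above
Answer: c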